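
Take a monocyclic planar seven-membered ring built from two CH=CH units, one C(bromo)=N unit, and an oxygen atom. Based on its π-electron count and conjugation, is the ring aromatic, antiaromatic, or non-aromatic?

The p orbitals form a continuous loop: the double-bond atoms are sp², each contributing one p electron; the doubly-bonded nitrogens are pyridine-type — their lone pairs lie in the ring plane, leaving one electron in the p orbital; the oxygen donates one lone pair from its p orbital. The ring is fully conjugated.
Tallying contributions gives 3 × 2 = 6 from the double-bond units + 2 from the O atom = 8.
8 = 4(2); a planar, fully conjugated 4n system is antiaromatic.

Antiaromatic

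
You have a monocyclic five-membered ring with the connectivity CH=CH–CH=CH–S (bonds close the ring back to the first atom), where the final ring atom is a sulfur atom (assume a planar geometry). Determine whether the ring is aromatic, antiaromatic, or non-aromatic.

Aromatic

Every ring atom contributes a p orbital perpendicular to the ring (each doubly-bonded ring atom is sp² with one p-orbital electron; the sulfur donates one lone pair from its p orbital), so the π system is cyclic and fully conjugated.
Adding the contributions, 2 × 2 = 4 from the double-bond units + 2 from the S atom = 6.
That gives a 4n+2 count (6, n = 1).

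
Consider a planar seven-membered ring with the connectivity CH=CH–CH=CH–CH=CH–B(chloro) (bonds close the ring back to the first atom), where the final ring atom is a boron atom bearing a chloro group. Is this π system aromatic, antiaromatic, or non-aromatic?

Check conjugation: every atom in a ring double bond is sp² and brings one electron to the p orbital; the boron has an empty p orbital — every position has a p orbital, so the cyclic π system is continuous.
Adding the contributions, 3 × 2 = 6 from the double-bond units + 0 from the B(chloro) atom = 6.
6 = 4(1) + 2, which satisfies Hückel's 4n+2 rule.

Aromatic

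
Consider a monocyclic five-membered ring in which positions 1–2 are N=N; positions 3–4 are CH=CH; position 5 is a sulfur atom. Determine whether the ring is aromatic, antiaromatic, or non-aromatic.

Aromatic

Check conjugation: the double-bond atoms are sp², each contributing one p electron; each =N– nitrogen is pyridine-type (lone pair in the sp² plane, one electron in the p orbital); the sulfur donates one lone pair from its p orbital — every position has a p orbital, so the cyclic π system is continuous.
Tallying contributions gives 2 × 2 = 4 from the double-bond units + 2 from the S atom = 6.
Since 6 = 4·1 + 2, the ring meets the 4n+2 criterion.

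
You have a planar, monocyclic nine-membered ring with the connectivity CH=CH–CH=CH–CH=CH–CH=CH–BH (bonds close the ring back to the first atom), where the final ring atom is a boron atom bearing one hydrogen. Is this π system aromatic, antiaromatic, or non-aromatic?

Antiaromatic

All ring atoms are sp² and supply a p orbital to the ring (each doubly-bonded ring atom is sp² with one p-orbital electron; the boron has an empty p orbital); the conjugation is uninterrupted.
Adding the contributions, 4 × 2 = 8 from the double-bond units + 0 from the BH atom = 8.
8 = 4(2); a planar, fully conjugated 4n system is antiaromatic.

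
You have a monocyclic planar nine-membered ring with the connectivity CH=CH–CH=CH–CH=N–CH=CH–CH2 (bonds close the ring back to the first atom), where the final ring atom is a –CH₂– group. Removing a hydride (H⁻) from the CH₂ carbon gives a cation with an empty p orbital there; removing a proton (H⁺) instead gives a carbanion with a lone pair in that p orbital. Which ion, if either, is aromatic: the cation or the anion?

The anion

In either ion the ring is fully conjugated: every atom, including the new sp² carbon, supplies a p orbital.
Cation: 4 × 2 + 0 = 8 π electrons → 4(2), antiaromatic.
Anion: 4 × 2 + 2 = 10 π electrons → 4(2)+2, aromatic.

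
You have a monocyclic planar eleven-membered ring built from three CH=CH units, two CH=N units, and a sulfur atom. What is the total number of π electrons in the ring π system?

Check conjugation: the double-bond atoms are sp², each contributing one p electron; the doubly-bonded nitrogens are pyridine-type — their lone pairs lie in the ring plane, leaving one electron in the p orbital; the sulfur donates one lone pair from its p orbital — every position has a p orbital, so the cyclic π system is continuous.
Tallying contributions gives 5 × 2 = 10 from the double-bond units + 2 from the S atom = 12.

12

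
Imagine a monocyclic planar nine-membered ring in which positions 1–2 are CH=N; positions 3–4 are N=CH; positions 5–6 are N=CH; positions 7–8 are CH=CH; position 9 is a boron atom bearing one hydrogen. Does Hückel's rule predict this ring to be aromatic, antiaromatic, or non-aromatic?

Antiaromatic

Check conjugation: each doubly-bonded ring atom is sp² with one p-orbital electron; each =N– nitrogen is pyridine-type (lone pair in the sp² plane, one electron in the p orbital); the boron has an empty p orbital — every position has a p orbital, so the cyclic π system is continuous.
Counting π electrons: 4 × 2 = 8 from the double-bond units + 0 from the BH atom = 8.
8 = 4(2); a planar, fully conjugated 4n system is antiaromatic.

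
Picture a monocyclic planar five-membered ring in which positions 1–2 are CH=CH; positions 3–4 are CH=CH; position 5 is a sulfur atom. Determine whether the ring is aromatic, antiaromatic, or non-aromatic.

Every ring atom contributes a p orbital perpendicular to the ring (every atom in a ring double bond is sp² and brings one electron to the p orbital; the sulfur donates one lone pair from its p orbital), so the π system is cyclic and fully conjugated.
Tallying contributions gives 2 × 2 = 4 from the double-bond units + 2 from the S atom = 6.
Since 6 = 4·1 + 2, the ring meets the 4n+2 criterion.
This is thiophene.

Aromatic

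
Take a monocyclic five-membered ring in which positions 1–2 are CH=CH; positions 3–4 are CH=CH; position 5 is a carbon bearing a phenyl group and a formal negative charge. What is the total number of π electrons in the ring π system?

6

Check conjugation: the double-bond atoms are sp², each contributing one p electron; the carbanion's lone pair occupies the p orbital — every position has a p orbital, so the cyclic π system is continuous.
Counting π electrons: 2 × 2 = 4 from the double-bond units + 2 from the C(phenyl)(-) atom = 6.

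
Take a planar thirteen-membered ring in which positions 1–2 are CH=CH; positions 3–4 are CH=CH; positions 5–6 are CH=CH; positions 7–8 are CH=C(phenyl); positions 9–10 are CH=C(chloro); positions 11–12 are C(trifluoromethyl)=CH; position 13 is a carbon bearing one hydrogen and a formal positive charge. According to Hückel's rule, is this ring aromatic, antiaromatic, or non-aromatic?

Antiaromatic

The p orbitals form a continuous loop: each doubly-bonded ring atom is sp² with one p-orbital electron; the carbocation has an empty p orbital. The ring is fully conjugated.
Adding the contributions, 6 × 2 = 12 from the double-bond units + 0 from the CH(+) atom = 12.
With 12 = 4·3 π electrons, Hückel's rule classifies the planar ring as antiaromatic.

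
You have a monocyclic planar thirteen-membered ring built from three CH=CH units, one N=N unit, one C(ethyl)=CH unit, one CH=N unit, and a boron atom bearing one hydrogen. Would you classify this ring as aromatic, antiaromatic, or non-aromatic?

Antiaromatic

All ring atoms are sp² and supply a p orbital to the ring (the double-bond atoms are sp², each contributing one p electron; the doubly-bonded nitrogens are pyridine-type — their lone pairs lie in the ring plane, leaving one electron in the p orbital; the boron has an empty p orbital); the conjugation is uninterrupted.
Adding the contributions, 6 × 2 = 12 from the double-bond units + 0 from the BH atom = 12.
A 4n π count (12, n = 3) in a planar conjugated ring means antiaromatic.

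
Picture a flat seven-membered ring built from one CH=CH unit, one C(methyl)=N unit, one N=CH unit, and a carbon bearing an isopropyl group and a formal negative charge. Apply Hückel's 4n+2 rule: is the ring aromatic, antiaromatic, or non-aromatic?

The p orbitals form a continuous loop: each doubly-bonded ring atom is sp² with one p-orbital electron; each =N– nitrogen is pyridine-type (lone pair in the sp² plane, one electron in the p orbital); the carbanion's lone pair occupies the p orbital. The ring is fully conjugated.
Adding the contributions, 3 × 2 = 6 from the double-bond units + 2 from the C(isopropyl)(-) atom = 8.
With 8 = 4·2 π electrons, Hückel's rule classifies the planar ring as antiaromatic.

Antiaromatic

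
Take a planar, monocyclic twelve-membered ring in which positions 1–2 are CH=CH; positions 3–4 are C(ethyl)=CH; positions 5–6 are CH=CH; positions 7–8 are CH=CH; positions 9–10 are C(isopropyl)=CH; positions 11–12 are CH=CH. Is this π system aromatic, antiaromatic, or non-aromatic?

Check conjugation: every atom in a ring double bond is sp² and brings one electron to the p orbital — every position has a p orbital, so the cyclic π system is continuous.
Adding the contributions, 6 × 2 = 12 from the 6 double-bond units.
12 is a 4n count (n = 3), so the planar conjugated ring is antiaromatic.

Antiaromatic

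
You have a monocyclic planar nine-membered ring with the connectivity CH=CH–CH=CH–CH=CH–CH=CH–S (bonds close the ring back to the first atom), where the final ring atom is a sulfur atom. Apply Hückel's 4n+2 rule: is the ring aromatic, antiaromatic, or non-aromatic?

Aromatic

The p orbitals form a continuous loop: the double-bond atoms are sp², each contributing one p electron; the sulfur donates one lone pair from its p orbital. The ring is fully conjugated.
Counting π electrons: 4 × 2 = 8 from the double-bond units + 2 from the S atom = 10.
10 = 4(2) + 2, which satisfies Hückel's 4n+2 rule.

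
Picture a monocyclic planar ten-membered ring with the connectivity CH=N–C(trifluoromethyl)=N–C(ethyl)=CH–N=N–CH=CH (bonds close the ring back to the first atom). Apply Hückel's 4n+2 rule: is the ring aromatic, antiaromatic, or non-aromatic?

The p orbitals form a continuous loop: every atom in a ring double bond is sp² and brings one electron to the p orbital; each sp² =N– keeps its lone pair in-plane and puts one electron into the π system. The ring is fully conjugated.
Counting π electrons: 5 × 2 = 10 from the 5 double-bond units.
With 10 π electrons (n = 2), the Hückel 4n+2 condition holds.

Aromatic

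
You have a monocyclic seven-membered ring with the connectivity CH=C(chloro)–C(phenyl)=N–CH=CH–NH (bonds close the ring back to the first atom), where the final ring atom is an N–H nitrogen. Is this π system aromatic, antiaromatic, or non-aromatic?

Antiaromatic

Every ring atom contributes a p orbital perpendicular to the ring (the double-bond atoms are sp², each contributing one p electron; each sp² =N– keeps its lone pair in-plane and puts one electron into the π system; the pyrrole-type nitrogen donates its lone pair from the p orbital), so the π system is cyclic and fully conjugated.
π-electron count: 3 × 2 = 6 from the double-bond units + 2 from the NH atom = 8.
8 is a 4n count (n = 2), so the planar conjugated ring is antiaromatic.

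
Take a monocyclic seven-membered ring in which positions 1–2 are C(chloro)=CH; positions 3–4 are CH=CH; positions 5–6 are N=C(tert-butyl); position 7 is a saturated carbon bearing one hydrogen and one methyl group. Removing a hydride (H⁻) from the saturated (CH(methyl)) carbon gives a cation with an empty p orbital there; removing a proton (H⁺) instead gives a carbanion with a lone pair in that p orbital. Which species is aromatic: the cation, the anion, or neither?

In either ion the ring is fully conjugated: every atom, including the new sp² carbon, supplies a p orbital.
Cation: 3 × 2 + 0 = 6 π electrons → 4(1)+2, aromatic.
Anion: 3 × 2 + 2 = 8 π electrons → 4(2), antiaromatic.

The cation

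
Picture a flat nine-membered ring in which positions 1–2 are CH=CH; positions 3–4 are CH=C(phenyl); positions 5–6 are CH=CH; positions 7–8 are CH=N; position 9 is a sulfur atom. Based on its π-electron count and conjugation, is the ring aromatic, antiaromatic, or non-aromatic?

Aromatic

All ring atoms are sp² and supply a p orbital to the ring (each doubly-bonded ring atom is sp² with one p-orbital electron; the doubly-bonded nitrogens are pyridine-type — their lone pairs lie in the ring plane, leaving one electron in the p orbital; the sulfur donates one lone pair from its p orbital); the conjugation is uninterrupted.
π-electron count: 4 × 2 = 8 from the double-bond units + 2 from the S atom = 10.
10 = 4(2) + 2, which satisfies Hückel's 4n+2 rule.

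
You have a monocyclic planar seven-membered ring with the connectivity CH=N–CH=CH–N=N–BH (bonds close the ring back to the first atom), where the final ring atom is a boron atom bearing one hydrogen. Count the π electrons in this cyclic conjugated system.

6

Check conjugation: each doubly-bonded ring atom is sp² with one p-orbital electron; the doubly-bonded nitrogens are pyridine-type — their lone pairs lie in the ring plane, leaving one electron in the p orbital; the boron has an empty p orbital — every position has a p orbital, so the cyclic π system is continuous.
Counting π electrons: 3 × 2 = 6 from the double-bond units + 0 from the BH atom = 6.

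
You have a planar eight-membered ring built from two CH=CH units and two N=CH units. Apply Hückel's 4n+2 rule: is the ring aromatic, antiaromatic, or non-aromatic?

Antiaromatic

All ring atoms are sp² and supply a p orbital to the ring (the double-bond atoms are sp², each contributing one p electron; each =N– nitrogen is pyridine-type (lone pair in the sp² plane, one electron in the p orbital)); the conjugation is uninterrupted.
π-electron count: 4 × 2 = 8 from the 4 double-bond units.
8 = 4(2); a planar, fully conjugated 4n system is antiaromatic.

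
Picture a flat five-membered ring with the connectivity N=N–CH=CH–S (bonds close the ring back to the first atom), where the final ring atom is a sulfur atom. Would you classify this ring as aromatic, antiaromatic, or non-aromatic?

Aromatic

All ring atoms are sp² and supply a p orbital to the ring (the double-bond atoms are sp², each contributing one p electron; each =N– nitrogen is pyridine-type (lone pair in the sp² plane, one electron in the p orbital); the sulfur donates one lone pair from its p orbital); the conjugation is uninterrupted.
Adding the contributions, 2 × 2 = 4 from the double-bond units + 2 from the S atom = 6.
6 = 4(1) + 2, which satisfies Hückel's 4n+2 rule.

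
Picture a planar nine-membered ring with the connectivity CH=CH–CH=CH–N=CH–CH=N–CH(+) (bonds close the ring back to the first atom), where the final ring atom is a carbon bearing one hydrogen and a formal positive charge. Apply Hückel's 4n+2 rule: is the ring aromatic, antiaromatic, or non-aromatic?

Antiaromatic

The p orbitals form a continuous loop: each doubly-bonded ring atom is sp² with one p-orbital electron; each =N– nitrogen is pyridine-type (lone pair in the sp² plane, one electron in the p orbital); the carbocation has an empty p orbital. The ring is fully conjugated.
Counting π electrons: 4 × 2 = 8 from the double-bond units + 0 from the CH(+) atom = 8.
With 8 = 4·2 π electrons, Hückel's rule classifies the planar ring as antiaromatic.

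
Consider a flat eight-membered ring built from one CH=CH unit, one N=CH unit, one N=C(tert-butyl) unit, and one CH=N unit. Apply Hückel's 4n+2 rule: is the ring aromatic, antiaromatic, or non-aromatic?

Check conjugation: every atom in a ring double bond is sp² and brings one electron to the p orbital; each =N– nitrogen is pyridine-type (lone pair in the sp² plane, one electron in the p orbital) — every position has a p orbital, so the cyclic π system is continuous.
Counting π electrons: 4 × 2 = 8 from the 4 double-bond units.
8 = 4(2); a planar, fully conjugated 4n system is antiaromatic.

Antiaromatic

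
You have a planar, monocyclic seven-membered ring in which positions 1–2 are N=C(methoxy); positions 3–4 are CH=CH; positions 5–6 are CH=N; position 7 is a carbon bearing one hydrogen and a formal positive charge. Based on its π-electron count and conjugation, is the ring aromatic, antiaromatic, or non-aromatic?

The p orbitals form a continuous loop: every atom in a ring double bond is sp² and brings one electron to the p orbital; the doubly-bonded nitrogens are pyridine-type — their lone pairs lie in the ring plane, leaving one electron in the p orbital; the carbocation has an empty p orbital. The ring is fully conjugated.
Tallying contributions gives 3 × 2 = 6 from the double-bond units + 0 from the CH(+) atom = 6.
Since 6 = 4·1 + 2, the ring meets the 4n+2 criterion.

Aromatic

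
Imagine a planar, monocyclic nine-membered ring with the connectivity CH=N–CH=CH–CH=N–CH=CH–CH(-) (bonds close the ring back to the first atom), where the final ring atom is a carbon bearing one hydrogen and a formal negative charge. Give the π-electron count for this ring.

Check conjugation: every atom in a ring double bond is sp² and brings one electron to the p orbital; the doubly-bonded nitrogens are pyridine-type — their lone pairs lie in the ring plane, leaving one electron in the p orbital; the carbanion's lone pair occupies the p orbital — every position has a p orbital, so the cyclic π system is continuous.
Adding the contributions, 4 × 2 = 8 from the double-bond units + 2 from the CH(-) atom = 10.

10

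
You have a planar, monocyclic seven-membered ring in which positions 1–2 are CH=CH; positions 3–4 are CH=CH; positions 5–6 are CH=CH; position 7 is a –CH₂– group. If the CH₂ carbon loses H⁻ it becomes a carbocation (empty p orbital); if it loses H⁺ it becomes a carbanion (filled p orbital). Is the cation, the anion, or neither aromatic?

In either ion the ring is fully conjugated: every atom, including the new sp² carbon, supplies a p orbital.
Cation: 3 × 2 + 0 = 6 π electrons → 4(1)+2, aromatic.
Anion: 3 × 2 + 2 = 8 π electrons → 4(2), antiaromatic.

The cation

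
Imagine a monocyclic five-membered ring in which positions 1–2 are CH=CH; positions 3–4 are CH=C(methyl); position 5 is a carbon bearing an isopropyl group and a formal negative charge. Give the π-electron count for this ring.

All ring atoms are sp² and supply a p orbital to the ring (each doubly-bonded ring atom is sp² with one p-orbital electron; the carbanion's lone pair occupies the p orbital); the conjugation is uninterrupted.
Counting π electrons: 2 × 2 = 4 from the double-bond units + 2 from the C(isopropyl)(-) atom = 6.

6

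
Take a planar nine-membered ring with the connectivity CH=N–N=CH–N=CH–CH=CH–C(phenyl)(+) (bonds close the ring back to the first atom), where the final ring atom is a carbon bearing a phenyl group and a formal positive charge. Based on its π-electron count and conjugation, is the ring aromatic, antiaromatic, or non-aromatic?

The p orbitals form a continuous loop: every atom in a ring double bond is sp² and brings one electron to the p orbital; each sp² =N– keeps its lone pair in-plane and puts one electron into the π system; the carbocation has an empty p orbital. The ring is fully conjugated.
Tallying contributions gives 4 × 2 = 8 from the double-bond units + 0 from the C(phenyl)(+) atom = 8.
A 4n π count (8, n = 2) in a planar conjugated ring means antiaromatic.

Antiaromatic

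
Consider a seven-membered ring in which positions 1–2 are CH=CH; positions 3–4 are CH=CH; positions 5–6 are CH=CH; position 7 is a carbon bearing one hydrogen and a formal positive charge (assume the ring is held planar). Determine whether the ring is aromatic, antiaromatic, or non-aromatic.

Aromatic

All ring atoms are sp² and supply a p orbital to the ring (each doubly-bonded ring atom is sp² with one p-orbital electron; the carbocation has an empty p orbital); the conjugation is uninterrupted.
Counting π electrons: 3 × 2 = 6 from the double-bond units + 0 from the CH(+) atom = 6.
Since 6 = 4·1 + 2, the ring meets the 4n+2 criterion.
This is the tropylium cation.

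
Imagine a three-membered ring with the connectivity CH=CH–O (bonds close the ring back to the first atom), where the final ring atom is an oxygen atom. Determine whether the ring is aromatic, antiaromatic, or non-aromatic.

Check conjugation: every atom in a ring double bond is sp² and brings one electron to the p orbital; the oxygen donates one lone pair from its p orbital — every position has a p orbital, so the cyclic π system is continuous.
Adding the contributions, 1 × 2 = 2 from the double-bond unit + 2 from the O atom = 4.
4 is a 4n count (n = 1), so the planar conjugated ring is antiaromatic.
This is oxirene.

Antiaromatic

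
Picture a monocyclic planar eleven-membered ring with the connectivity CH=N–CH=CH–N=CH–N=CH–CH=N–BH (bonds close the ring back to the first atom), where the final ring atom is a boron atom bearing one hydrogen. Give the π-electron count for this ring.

10

All ring atoms are sp² and supply a p orbital to the ring (each doubly-bonded ring atom is sp² with one p-orbital electron; each sp² =N– keeps its lone pair in-plane and puts one electron into the π system; the boron has an empty p orbital); the conjugation is uninterrupted.
Tallying contributions gives 5 × 2 = 10 from the double-bond units + 0 from the BH atom = 10.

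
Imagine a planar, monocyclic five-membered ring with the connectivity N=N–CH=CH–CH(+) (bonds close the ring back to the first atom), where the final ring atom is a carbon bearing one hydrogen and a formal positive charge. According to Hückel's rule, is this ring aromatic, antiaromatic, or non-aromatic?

All ring atoms are sp² and supply a p orbital to the ring (every atom in a ring double bond is sp² and brings one electron to the p orbital; each sp² =N– keeps its lone pair in-plane and puts one electron into the π system; the carbocation has an empty p orbital); the conjugation is uninterrupted.
π-electron count: 2 × 2 = 4 from the double-bond units + 0 from the CH(+) atom = 4.
4 is a 4n count (n = 1), so the planar conjugated ring is antiaromatic.

Antiaromatic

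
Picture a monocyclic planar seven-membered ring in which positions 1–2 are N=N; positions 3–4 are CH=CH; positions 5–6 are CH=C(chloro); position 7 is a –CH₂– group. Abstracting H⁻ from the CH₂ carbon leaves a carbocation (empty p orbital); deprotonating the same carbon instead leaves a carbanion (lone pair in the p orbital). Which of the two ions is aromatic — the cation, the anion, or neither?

The cation

In both ions every ring atom is sp² and contributes a p orbital, so both rings are fully conjugated.
Cation: 3 × 2 + 0 = 6 π electrons → 4(1)+2, aromatic.
Anion: 3 × 2 + 2 = 8 π electrons → 4(2), antiaromatic.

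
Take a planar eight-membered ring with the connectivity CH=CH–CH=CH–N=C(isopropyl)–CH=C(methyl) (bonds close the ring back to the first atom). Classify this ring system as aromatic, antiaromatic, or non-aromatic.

Check conjugation: each doubly-bonded ring atom is sp² with one p-orbital electron; the doubly-bonded nitrogens are pyridine-type — their lone pairs lie in the ring plane, leaving one electron in the p orbital — every position has a p orbital, so the cyclic π system is continuous.
Adding the contributions, 4 × 2 = 8 from the 4 double-bond units.
With 8 = 4·2 π electrons, Hückel's rule classifies the planar ring as antiaromatic.

Antiaromatic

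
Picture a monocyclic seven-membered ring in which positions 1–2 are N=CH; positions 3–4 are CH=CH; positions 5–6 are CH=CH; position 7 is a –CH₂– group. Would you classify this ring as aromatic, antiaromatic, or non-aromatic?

Because the tetrahedral CH₂ carbon is sp³ and has no p orbital in the ring π system at the CH2 position, the π system cannot extend all the way around the ring.
A ring that is not fully conjugated cannot be aromatic or antiaromatic regardless of its π-electron count.

Non-aromatic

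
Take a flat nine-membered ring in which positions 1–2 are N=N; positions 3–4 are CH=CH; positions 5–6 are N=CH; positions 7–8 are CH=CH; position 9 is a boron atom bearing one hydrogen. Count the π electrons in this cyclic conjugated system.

8

All ring atoms are sp² and supply a p orbital to the ring (every atom in a ring double bond is sp² and brings one electron to the p orbital; each =N– nitrogen is pyridine-type (lone pair in the sp² plane, one electron in the p orbital); the boron has an empty p orbital); the conjugation is uninterrupted.
π-electron count: 4 × 2 = 8 from the double-bond units + 0 from the BH atom = 8.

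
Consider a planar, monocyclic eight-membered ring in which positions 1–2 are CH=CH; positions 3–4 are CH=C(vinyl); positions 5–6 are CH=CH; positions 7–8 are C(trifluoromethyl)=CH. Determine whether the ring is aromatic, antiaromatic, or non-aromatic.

Every ring atom contributes a p orbital perpendicular to the ring (each doubly-bonded ring atom is sp² with one p-orbital electron), so the π system is cyclic and fully conjugated.
Tallying contributions gives 4 × 2 = 8 from the 4 double-bond units.
8 = 4(2); a planar, fully conjugated 4n system is antiaromatic.

Antiaromatic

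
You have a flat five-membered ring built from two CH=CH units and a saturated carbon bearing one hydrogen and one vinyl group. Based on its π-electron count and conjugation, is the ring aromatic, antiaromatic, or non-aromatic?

Non-aromatic

The CH(vinyl) carbon is saturated: that saturated carbon is sp³ and has no p orbital in the ring π system. Conjugation is not continuous around the ring.
Without a continuous loop of overlapping p orbitals the Hückel electron count never comes into play.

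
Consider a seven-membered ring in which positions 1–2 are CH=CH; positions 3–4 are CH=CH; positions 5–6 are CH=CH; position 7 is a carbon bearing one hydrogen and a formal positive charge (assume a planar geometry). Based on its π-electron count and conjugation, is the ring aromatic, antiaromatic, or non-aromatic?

Check conjugation: the double-bond atoms are sp², each contributing one p electron; the carbocation has an empty p orbital — every position has a p orbital, so the cyclic π system is continuous.
Tallying contributions gives 3 × 2 = 6 from the double-bond units + 0 from the CH(+) atom = 6.
Since 6 = 4·1 + 2, the ring meets the 4n+2 criterion.

Aromatic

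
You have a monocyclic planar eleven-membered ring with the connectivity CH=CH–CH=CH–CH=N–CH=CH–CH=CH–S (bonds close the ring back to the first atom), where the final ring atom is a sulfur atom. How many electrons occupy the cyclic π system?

12

The p orbitals form a continuous loop: every atom in a ring double bond is sp² and brings one electron to the p orbital; each sp² =N– keeps its lone pair in-plane and puts one electron into the π system; the sulfur donates one lone pair from its p orbital. The ring is fully conjugated.
Tallying contributions gives 5 × 2 = 10 from the double-bond units + 2 from the S atom = 12.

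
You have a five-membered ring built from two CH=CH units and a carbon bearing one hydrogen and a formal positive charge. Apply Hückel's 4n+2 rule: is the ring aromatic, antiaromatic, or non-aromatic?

Antiaromatic

The p orbitals form a continuous loop: the double-bond atoms are sp², each contributing one p electron; the carbocation has an empty p orbital. The ring is fully conjugated.
π-electron count: 2 × 2 = 4 from the double-bond units + 0 from the CH(+) atom = 4.
4 is a 4n count (n = 1), so the planar conjugated ring is antiaromatic.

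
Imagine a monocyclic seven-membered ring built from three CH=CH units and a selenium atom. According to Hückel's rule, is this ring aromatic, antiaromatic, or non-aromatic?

Antiaromatic

The p orbitals form a continuous loop: every atom in a ring double bond is sp² and brings one electron to the p orbital; the selenium donates one lone pair from its p orbital. The ring is fully conjugated.
π-electron count: 3 × 2 = 6 from the double-bond units + 2 from the Se atom = 8.
With 8 = 4·2 π electrons, Hückel's rule classifies the planar ring as antiaromatic.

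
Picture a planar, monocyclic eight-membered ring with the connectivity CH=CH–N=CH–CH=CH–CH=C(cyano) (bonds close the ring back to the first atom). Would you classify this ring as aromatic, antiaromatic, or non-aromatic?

Check conjugation: the double-bond atoms are sp², each contributing one p electron; each sp² =N– keeps its lone pair in-plane and puts one electron into the π system — every position has a p orbital, so the cyclic π system is continuous.
Counting π electrons: 4 × 2 = 8 from the 4 double-bond units.
A 4n π count (8, n = 2) in a planar conjugated ring means antiaromatic.

Antiaromatic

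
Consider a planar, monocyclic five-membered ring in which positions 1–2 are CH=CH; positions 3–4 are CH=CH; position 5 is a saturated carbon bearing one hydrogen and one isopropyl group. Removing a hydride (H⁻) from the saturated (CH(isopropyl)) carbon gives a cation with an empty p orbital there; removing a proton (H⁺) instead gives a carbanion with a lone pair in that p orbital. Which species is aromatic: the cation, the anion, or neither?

The anion

Once that carbon is sp², every ring atom has a p orbital and both ions are fully conjugated.
Cation: 2 × 2 + 0 = 4 π electrons → 4(1), antiaromatic.
Anion: 2 × 2 + 2 = 6 π electrons → 4(1)+2, aromatic.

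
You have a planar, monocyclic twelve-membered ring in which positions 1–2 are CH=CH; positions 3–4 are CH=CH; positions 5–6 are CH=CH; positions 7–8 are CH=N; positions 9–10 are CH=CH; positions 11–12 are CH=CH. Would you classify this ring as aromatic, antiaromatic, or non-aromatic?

Antiaromatic

Check conjugation: every atom in a ring double bond is sp² and brings one electron to the p orbital; each sp² =N– keeps its lone pair in-plane and puts one electron into the π system — every position has a p orbital, so the cyclic π system is continuous.
Counting π electrons: 6 × 2 = 12 from the 6 double-bond units.
With 12 = 4·3 π electrons, Hückel's rule classifies the planar ring as antiaromatic.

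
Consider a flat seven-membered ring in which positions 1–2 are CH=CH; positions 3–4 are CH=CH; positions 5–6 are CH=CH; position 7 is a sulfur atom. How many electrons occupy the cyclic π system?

8

All ring atoms are sp² and supply a p orbital to the ring (every atom in a ring double bond is sp² and brings one electron to the p orbital; the sulfur donates one lone pair from its p orbital); the conjugation is uninterrupted.
Adding the contributions, 3 × 2 = 6 from the double-bond units + 2 from the S atom = 8.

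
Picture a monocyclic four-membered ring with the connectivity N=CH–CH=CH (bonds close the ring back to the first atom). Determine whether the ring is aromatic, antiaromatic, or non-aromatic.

Antiaromatic

The p orbitals form a continuous loop: the double-bond atoms are sp², each contributing one p electron; each sp² =N– keeps its lone pair in-plane and puts one electron into the π system. The ring is fully conjugated.
Counting π electrons: 2 × 2 = 4 from the 2 double-bond units.
4 = 4(1); a planar, fully conjugated 4n system is antiaromatic.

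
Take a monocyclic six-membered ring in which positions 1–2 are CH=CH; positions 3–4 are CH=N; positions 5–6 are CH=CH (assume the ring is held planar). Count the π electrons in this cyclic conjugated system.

Every ring atom contributes a p orbital perpendicular to the ring (the double-bond atoms are sp², each contributing one p electron; the doubly-bonded nitrogens are pyridine-type — their lone pairs lie in the ring plane, leaving one electron in the p orbital), so the π system is cyclic and fully conjugated.
Adding the contributions, 3 × 2 = 6 from the 3 double-bond units.

6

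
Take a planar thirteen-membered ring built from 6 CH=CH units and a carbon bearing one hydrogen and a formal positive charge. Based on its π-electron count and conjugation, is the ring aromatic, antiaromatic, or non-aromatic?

Antiaromatic

Every ring atom contributes a p orbital perpendicular to the ring (each doubly-bonded ring atom is sp² with one p-orbital electron; the carbocation has an empty p orbital), so the π system is cyclic and fully conjugated.
Counting π electrons: 6 × 2 = 12 from the double-bond units + 0 from the CH(+) atom = 12.
12 = 4(3); a planar, fully conjugated 4n system is antiaromatic.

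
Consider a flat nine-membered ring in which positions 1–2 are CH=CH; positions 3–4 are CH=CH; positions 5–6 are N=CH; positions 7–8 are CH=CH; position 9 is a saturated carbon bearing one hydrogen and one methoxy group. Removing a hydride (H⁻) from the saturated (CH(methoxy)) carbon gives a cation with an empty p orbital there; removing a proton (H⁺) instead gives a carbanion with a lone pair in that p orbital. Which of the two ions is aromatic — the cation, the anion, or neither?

The anion

In either ion the ring is fully conjugated: every atom, including the new sp² carbon, supplies a p orbital.
Cation: 4 × 2 + 0 = 8 π electrons → 4(2), antiaromatic.
Anion: 4 × 2 + 2 = 10 π electrons → 4(2)+2, aromatic.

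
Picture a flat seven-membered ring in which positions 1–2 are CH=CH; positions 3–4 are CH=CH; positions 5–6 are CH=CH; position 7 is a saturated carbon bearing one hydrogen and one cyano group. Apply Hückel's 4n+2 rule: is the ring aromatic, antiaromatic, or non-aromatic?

Non-aromatic

At the CH(cyano) position, that saturated carbon is sp³ and has no p orbital in the ring π system; the ring's p-orbital overlap is broken there.
A ring that is not fully conjugated cannot be aromatic or antiaromatic regardless of its π-electron count.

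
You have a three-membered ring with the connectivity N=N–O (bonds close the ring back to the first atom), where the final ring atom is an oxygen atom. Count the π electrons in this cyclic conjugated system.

4

The p orbitals form a continuous loop: every atom in a ring double bond is sp² and brings one electron to the p orbital; each sp² =N– keeps its lone pair in-plane and puts one electron into the π system; the oxygen donates one lone pair from its p orbital. The ring is fully conjugated.
Tallying contributions gives 1 × 2 = 2 from the double-bond unit + 2 from the O atom = 4.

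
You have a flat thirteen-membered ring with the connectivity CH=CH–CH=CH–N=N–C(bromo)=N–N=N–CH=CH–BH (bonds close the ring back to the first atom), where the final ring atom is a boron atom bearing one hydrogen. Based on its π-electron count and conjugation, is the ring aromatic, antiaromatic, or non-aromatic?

Check conjugation: each doubly-bonded ring atom is sp² with one p-orbital electron; each sp² =N– keeps its lone pair in-plane and puts one electron into the π system; the boron has an empty p orbital — every position has a p orbital, so the cyclic π system is continuous.
Adding the contributions, 6 × 2 = 12 from the double-bond units + 0 from the BH atom = 12.
12 = 4(3); a planar, fully conjugated 4n system is antiaromatic.

Antiaromatic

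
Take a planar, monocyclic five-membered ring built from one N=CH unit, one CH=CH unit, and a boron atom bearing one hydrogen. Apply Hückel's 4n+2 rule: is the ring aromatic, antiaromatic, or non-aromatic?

Antiaromatic

Check conjugation: each doubly-bonded ring atom is sp² with one p-orbital electron; each sp² =N– keeps its lone pair in-plane and puts one electron into the π system; the boron has an empty p orbital — every position has a p orbital, so the cyclic π system is continuous.
Tallying contributions gives 2 × 2 = 4 from the double-bond units + 0 from the BH atom = 4.
A 4n π count (4, n = 1) in a planar conjugated ring means antiaromatic.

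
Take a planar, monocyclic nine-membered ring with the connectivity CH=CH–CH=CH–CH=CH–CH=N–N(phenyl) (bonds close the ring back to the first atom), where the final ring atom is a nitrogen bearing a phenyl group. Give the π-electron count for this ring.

The p orbitals form a continuous loop: the double-bond atoms are sp², each contributing one p electron; the doubly-bonded nitrogens are pyridine-type — their lone pairs lie in the ring plane, leaving one electron in the p orbital; the pyrrole-type nitrogen donates its lone pair from the p orbital. The ring is fully conjugated.
π-electron count: 4 × 2 = 8 from the double-bond units + 2 from the N(phenyl) atom = 10.

10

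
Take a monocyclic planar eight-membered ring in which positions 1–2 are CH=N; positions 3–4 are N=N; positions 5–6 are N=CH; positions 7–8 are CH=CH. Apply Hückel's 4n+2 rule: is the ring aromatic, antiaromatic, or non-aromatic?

Every ring atom contributes a p orbital perpendicular to the ring (every atom in a ring double bond is sp² and brings one electron to the p orbital; each sp² =N– keeps its lone pair in-plane and puts one electron into the π system), so the π system is cyclic and fully conjugated.
π-electron count: 4 × 2 = 8 from the 4 double-bond units.
8 is a 4n count (n = 2), so the planar conjugated ring is antiaromatic.

Antiaromatic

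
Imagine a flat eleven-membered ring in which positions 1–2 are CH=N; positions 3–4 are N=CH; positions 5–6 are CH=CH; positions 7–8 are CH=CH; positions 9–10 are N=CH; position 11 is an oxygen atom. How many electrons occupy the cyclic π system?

All ring atoms are sp² and supply a p orbital to the ring (each doubly-bonded ring atom is sp² with one p-orbital electron; each sp² =N– keeps its lone pair in-plane and puts one electron into the π system; the oxygen donates one lone pair from its p orbital); the conjugation is uninterrupted.
Counting π electrons: 5 × 2 = 10 from the double-bond units + 2 from the O atom = 12.

12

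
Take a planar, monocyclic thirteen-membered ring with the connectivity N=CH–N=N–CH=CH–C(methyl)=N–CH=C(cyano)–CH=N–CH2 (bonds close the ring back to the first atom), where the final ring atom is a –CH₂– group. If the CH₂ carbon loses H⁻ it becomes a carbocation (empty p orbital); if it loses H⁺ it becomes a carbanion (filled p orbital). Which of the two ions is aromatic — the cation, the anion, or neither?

In either ion the ring is fully conjugated: every atom, including the new sp² carbon, supplies a p orbital.
Cation: 6 × 2 + 0 = 12 π electrons → 4(3), antiaromatic.
Anion: 6 × 2 + 2 = 14 π electrons → 4(3)+2, aromatic.

The anion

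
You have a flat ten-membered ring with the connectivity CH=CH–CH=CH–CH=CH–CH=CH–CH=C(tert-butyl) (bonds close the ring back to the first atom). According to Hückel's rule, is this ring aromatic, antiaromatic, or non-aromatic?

Every ring atom contributes a p orbital perpendicular to the ring (each doubly-bonded ring atom is sp² with one p-orbital electron), so the π system is cyclic and fully conjugated.
Tallying contributions gives 5 × 2 = 10 from the 5 double-bond units.
10 = 4(2) + 2, which satisfies Hückel's 4n+2 rule.

Aromatic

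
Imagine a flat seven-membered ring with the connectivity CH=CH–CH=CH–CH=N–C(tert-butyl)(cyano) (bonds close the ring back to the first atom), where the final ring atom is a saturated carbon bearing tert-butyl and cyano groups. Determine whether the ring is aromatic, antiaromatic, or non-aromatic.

At the C(tert-butyl)(cyano) position, that saturated carbon is sp³ and has no p orbital in the ring π system; the ring's p-orbital overlap is broken there.
Broken conjugation rules out both aromaticity and antiaromaticity.

Non-aromatic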